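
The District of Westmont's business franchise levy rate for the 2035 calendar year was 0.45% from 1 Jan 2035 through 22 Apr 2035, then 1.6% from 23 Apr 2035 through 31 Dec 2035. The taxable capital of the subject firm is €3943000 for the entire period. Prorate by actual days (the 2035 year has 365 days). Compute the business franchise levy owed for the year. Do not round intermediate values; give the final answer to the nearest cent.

€49174.07

1 Jan – 22 Apr 2035: 112 days at 0.45% → €3943000 × 0.45% × 112/365 = €5444.5808
23 Apr – 31 Dec 2035: 253 days at 1.6% → €3943000 × 1.6% × 253/365 = €43729.4904
Total = €49174.0712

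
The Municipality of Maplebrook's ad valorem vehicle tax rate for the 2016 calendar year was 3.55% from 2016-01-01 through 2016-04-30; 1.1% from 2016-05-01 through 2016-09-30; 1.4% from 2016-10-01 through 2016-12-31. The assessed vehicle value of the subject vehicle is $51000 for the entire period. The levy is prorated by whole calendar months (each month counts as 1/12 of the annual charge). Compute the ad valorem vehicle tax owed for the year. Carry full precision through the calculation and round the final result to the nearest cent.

2016-01-01 to 2016-04-30: 4 months at 3.55% → $51000 × 3.55% × 4/12 = $603.5000
2016-05-01 to 2016-09-30: 5 months at 1.1% → $51000 × 1.1% × 5/12 = $233.7500
2016-10-01 to 2016-12-31: 3 months at 1.4% → $51000 × 1.4% × 3/12 = $178.5000
Total = $1015.7500

$1015.75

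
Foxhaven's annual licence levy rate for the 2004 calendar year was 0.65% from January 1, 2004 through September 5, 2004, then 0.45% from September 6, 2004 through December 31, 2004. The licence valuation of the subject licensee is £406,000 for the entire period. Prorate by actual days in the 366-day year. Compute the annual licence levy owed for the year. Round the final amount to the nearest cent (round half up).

January 1 – September 5, 2004: 249 days at 0.65% → £406,000 × 0.65% × 249/366 = £1,795.3852
September 6 – December 31, 2004: 117 days at 0.45% → £406,000 × 0.45% × 117/366 = £584.0410
Total = £2,379.4262

£2,379.43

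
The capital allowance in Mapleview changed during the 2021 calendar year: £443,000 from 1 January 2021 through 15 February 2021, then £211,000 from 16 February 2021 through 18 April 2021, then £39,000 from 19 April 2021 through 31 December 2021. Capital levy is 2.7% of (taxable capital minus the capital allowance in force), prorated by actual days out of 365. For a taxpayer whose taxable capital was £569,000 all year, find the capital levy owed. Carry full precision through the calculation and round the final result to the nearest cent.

1 January – 15 February 2021: 46 days, exemption £443,000 → (£569,000 − £443,000) × 2.7% × 46/365 = £428.7452
16 February – 18 April 2021: 62 days, exemption £211,000 → (£569,000 − £211,000) × 2.7% × 62/365 = £1,641.8959
19 April – 31 December 2021: 257 days, exemption £39,000 → (£569,000 − £39,000) × 2.7% × 257/365 = £10,075.8082
Total = £12,146.4493

£12,146.45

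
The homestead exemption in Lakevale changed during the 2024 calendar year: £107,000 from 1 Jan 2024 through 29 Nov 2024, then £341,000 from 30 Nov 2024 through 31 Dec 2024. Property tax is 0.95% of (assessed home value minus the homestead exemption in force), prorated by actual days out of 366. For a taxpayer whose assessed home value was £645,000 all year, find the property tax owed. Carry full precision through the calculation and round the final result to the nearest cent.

£4,916.64

1 Jan – 29 Nov 2024: 334 days, exemption £107,000 → (£645,000 − £107,000) × 0.95% × 334/366 = £4,664.1366
30 Nov – 31 Dec 2024: 32 days, exemption £341,000 → (£645,000 − £341,000) × 0.95% × 32/366 = £252.5027
Total = £4,916.6393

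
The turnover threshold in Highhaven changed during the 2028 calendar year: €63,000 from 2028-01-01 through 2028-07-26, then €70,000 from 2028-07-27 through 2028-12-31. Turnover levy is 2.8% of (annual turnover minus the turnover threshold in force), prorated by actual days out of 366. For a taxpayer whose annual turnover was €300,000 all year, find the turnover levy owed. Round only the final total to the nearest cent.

€6,551.39

2028-01-01 to 2028-07-26: 208 days, exemption €63,000 → (€300,000 − €63,000) × 2.8% × 208/366 = €3,771.2787
2028-07-27 to 2028-12-31: 158 days, exemption €70,000 → (€300,000 − €70,000) × 2.8% × 158/366 = €2,780.1093
Total = €6,551.3880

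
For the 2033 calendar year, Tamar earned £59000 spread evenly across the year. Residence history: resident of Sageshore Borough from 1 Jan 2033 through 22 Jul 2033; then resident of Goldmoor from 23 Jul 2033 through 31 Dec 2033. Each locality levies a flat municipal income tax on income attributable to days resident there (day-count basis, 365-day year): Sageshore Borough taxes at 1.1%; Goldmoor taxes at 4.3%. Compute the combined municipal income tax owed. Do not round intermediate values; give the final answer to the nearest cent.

£1486.96

Sageshore Borough, 1 Jan – 22 Jul 2033: 203 days → £59000 × 1.1% × 203/365 = £360.9507
Goldmoor, 23 Jul – 31 Dec 2033: 162 days → £59000 × 4.3% × 162/365 = £1126.0110
Total = £1486.9616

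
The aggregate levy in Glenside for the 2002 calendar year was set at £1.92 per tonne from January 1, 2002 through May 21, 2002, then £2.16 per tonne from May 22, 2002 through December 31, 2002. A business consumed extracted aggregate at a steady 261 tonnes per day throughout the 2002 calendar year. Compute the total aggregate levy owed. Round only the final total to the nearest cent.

January 1 – May 21, 2002: 141 days × 261 tonnes/day = 36,801 tonnes at £1.92/tonne → £70,657.92
May 22 – December 31, 2002: 224 days × 261 tonnes/day = 58,464 tonnes at £2.16/tonne → £126,282.24

£196,940.16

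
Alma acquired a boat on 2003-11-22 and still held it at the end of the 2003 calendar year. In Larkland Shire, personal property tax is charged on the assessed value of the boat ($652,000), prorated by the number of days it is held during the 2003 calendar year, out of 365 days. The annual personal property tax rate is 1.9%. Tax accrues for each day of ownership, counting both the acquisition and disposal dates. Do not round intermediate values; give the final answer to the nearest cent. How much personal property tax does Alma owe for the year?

$1,357.59

Days held (2003-11-22 to 2003-12-31): 40 out of 365
Tax = $652,000 × 1.9% × 40/365 = $1,357.5890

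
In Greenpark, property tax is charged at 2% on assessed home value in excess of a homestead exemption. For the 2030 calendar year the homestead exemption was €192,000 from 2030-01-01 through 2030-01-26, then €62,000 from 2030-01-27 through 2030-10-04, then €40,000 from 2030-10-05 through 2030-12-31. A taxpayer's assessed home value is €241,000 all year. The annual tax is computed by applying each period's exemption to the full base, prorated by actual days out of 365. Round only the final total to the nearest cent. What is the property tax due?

2030-01-01 to 2030-01-26: 26 days, exemption €192,000 → (€241,000 − €192,000) × 2% × 26/365 = €69.8082
2030-01-27 to 2030-10-04: 251 days, exemption €62,000 → (€241,000 − €62,000) × 2% × 251/365 = €2,461.8630
2030-10-05 to 2030-12-31: 88 days, exemption €40,000 → (€241,000 − €40,000) × 2% × 88/365 = €969.2055
Total = €3,500.8767

€3,500.88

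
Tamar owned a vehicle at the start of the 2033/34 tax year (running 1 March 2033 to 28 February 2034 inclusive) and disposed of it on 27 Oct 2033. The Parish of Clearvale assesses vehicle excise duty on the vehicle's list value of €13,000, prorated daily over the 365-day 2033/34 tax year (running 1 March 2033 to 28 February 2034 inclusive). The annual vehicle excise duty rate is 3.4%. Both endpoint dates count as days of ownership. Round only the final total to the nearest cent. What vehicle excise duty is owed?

Days held (1 Mar – 27 Oct 2033): 241 out of 365
Tax = €13,000 × 3.4% × 241/365 = €291.8411

€291.84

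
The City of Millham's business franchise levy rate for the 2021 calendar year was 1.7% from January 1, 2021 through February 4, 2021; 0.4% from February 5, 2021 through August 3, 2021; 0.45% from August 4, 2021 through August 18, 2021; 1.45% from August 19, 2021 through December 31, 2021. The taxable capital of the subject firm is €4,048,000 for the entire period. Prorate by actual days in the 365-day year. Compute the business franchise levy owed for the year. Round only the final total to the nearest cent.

January 1 – February 4, 2021: 35 days at 1.7% → €4,048,000 × 1.7% × 35/365 = €6,598.7945
February 5 – August 3, 2021: 180 days at 0.4% → €4,048,000 × 0.4% × 180/365 = €7,985.0959
August 4 – August 18, 2021: 15 days at 0.45% → €4,048,000 × 0.45% × 15/365 = €748.6027
August 19 – December 31, 2021: 135 days at 1.45% → €4,048,000 × 1.45% × 135/365 = €21,709.4795
Total = €37,041.9726

€37,041.97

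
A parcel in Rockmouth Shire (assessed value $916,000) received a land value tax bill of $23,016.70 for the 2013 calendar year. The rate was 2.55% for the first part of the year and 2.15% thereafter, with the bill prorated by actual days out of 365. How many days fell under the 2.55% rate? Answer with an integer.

331 days

Let d = days at the first rate; then 365 − d days at the second rate.
$916,000 × [2.55%·d + 2.15%·(365−d)] / 365 = $23,016.70
Solving gives d = 331, so the new rate took effect on 28 November 2013.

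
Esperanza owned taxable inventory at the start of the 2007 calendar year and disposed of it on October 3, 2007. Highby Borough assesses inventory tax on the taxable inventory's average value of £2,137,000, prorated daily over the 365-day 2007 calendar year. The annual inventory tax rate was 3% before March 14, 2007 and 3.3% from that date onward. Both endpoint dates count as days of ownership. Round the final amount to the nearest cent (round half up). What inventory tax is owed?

January 1 – March 13, 2007: 72 days at 3% → £2,137,000 × 3% × 72/365 = £12,646.3562
March 14 – October 3, 2007: 204 days at 3.3% → £2,137,000 × 3.3% × 204/365 = £39,414.4767
Total = £52,060.8329

£52,060.83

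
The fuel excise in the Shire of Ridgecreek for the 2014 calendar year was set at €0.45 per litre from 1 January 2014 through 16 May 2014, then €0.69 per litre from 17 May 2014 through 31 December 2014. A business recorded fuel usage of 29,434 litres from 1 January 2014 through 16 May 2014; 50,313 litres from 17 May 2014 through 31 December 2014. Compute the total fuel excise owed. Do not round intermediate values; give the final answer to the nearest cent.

1 January – 16 May 2014: 29,434 litres at €0.45/litre → €13,245.30
17 May – 31 December 2014: 50,313 litres at €0.69/litre → €34,715.97

€47,961.27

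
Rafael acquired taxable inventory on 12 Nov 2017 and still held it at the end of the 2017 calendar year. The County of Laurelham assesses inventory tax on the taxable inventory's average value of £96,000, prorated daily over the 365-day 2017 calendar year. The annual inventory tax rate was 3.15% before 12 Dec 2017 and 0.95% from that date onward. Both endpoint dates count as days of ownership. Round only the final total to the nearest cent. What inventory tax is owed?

12 Nov – 11 Dec 2017: 30 days at 3.15% → £96,000 × 3.15% × 30/365 = £248.5479
12 Dec – 31 Dec 2017: 20 days at 0.95% → £96,000 × 0.95% × 20/365 = £49.9726
Total = £298.5205

£298.52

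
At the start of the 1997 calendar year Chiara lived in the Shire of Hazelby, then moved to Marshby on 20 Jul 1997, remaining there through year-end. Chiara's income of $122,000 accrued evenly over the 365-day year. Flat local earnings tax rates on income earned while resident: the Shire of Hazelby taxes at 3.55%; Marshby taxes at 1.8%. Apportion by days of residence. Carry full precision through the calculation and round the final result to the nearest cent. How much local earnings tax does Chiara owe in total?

The Shire of Hazelby, 1 Jan – 19 Jul 1997: 200 days → $122,000 × 3.55% × 200/365 = $2,373.1507
Marshby, 20 Jul – 31 Dec 1997: 165 days → $122,000 × 1.8% × 165/365 = $992.7123
Total = $3,365.8630

$3,365.86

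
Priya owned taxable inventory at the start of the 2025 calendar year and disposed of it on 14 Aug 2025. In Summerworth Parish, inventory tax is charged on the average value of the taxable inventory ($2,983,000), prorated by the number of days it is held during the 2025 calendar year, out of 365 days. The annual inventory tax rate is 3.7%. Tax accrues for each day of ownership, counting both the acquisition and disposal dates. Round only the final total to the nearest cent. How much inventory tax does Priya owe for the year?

$68,339.30

Days held (1 Jan – 14 Aug 2025): 226 out of 365
Tax = $2,983,000 × 3.7% × 226/365 = $68,339.3041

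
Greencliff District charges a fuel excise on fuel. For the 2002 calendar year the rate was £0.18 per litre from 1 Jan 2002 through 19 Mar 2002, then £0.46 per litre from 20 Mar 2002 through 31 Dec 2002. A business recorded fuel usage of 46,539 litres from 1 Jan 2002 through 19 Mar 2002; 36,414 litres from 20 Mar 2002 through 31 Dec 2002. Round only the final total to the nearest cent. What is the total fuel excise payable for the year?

£25,127.46

1 Jan – 19 Mar 2002: 46,539 litres at £0.18/litre → £8,377.02
20 Mar – 31 Dec 2002: 36,414 litres at £0.46/litre → £16,750.44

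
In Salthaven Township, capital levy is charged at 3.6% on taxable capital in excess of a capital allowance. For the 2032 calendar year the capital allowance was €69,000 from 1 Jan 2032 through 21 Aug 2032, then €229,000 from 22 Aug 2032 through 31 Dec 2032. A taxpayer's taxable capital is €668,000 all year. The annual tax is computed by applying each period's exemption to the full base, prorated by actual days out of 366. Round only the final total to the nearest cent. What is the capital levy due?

1 Jan – 21 Aug 2032: 234 days, exemption €69,000 → (€668,000 − €69,000) × 3.6% × 234/366 = €13,786.8197
22 Aug – 31 Dec 2032: 132 days, exemption €229,000 → (€668,000 − €229,000) × 3.6% × 132/366 = €5,699.8033
Total = €19,486.6230

€19,486.62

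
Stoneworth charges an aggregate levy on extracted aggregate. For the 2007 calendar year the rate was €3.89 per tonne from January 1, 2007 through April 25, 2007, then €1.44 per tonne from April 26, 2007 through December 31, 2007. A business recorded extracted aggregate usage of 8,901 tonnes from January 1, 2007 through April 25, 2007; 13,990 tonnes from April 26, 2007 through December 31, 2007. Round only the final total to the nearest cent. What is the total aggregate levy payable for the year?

January 1 – April 25, 2007: 8,901 tonnes at €3.89/tonne → €34,624.89
April 26 – December 31, 2007: 13,990 tonnes at €1.44/tonne → €20,145.60

€54,770.49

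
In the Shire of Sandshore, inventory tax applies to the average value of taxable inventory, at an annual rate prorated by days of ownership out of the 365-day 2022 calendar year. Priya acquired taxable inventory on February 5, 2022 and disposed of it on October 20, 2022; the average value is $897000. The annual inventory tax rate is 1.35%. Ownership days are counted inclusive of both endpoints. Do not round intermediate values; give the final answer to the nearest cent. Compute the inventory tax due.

$8559.59

Days held (February 5 – October 20, 2022): 258 out of 365
Tax = $897000 × 1.35% × 258/365 = $8559.5918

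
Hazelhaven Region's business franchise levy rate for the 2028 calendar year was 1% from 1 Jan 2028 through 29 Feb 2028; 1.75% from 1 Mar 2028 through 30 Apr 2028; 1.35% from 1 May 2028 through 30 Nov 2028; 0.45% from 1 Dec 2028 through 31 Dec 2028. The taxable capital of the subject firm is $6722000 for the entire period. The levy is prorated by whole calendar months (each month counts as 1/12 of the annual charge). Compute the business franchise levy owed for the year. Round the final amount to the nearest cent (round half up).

1 Jan – 29 Feb 2028: 2 months at 1% → $6722000 × 1% × 2/12 = $11203.3333
1 Mar – 30 Apr 2028: 2 months at 1.75% → $6722000 × 1.75% × 2/12 = $19605.8333
1 May – 30 Nov 2028: 7 months at 1.35% → $6722000 × 1.35% × 7/12 = $52935.7500
1 Dec – 31 Dec 2028: 1 month at 0.45% → $6722000 × 0.45% × 1/12 = $2520.7500
Total = $86265.6667

$86265.67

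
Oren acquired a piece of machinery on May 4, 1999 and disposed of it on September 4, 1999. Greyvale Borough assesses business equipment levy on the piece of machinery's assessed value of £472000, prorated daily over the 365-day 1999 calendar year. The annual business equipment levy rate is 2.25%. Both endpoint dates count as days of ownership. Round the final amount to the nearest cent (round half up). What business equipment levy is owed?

£3607.89

Days held (May 4 – September 4, 1999): 124 out of 365
Tax = £472000 × 2.25% × 124/365 = £3607.8904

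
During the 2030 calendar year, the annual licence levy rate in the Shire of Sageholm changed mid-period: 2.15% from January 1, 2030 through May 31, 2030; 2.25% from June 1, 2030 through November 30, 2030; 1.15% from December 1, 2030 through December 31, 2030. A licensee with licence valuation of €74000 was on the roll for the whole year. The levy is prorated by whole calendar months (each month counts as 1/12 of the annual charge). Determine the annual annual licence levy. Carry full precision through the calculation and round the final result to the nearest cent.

January 1 – May 31, 2030: 5 months at 2.15% → €74000 × 2.15% × 5/12 = €662.9167
June 1 – November 30, 2030: 6 months at 2.25% → €74000 × 2.25% × 6/12 = €832.5000
December 1 – December 31, 2030: 1 month at 1.15% → €74000 × 1.15% × 1/12 = €70.9167
Total = €1566.3333

€1566.33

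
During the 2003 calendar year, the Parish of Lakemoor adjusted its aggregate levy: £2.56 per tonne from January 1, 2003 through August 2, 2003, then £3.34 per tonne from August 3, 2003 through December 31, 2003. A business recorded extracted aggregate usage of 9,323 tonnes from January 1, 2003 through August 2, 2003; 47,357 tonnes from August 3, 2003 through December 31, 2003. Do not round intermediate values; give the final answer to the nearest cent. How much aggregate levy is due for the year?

January 1 – August 2, 2003: 9,323 tonnes at £2.56/tonne → £23,866.88
August 3 – December 31, 2003: 47,357 tonnes at £3.34/tonne → £158,172.38

£182,039.26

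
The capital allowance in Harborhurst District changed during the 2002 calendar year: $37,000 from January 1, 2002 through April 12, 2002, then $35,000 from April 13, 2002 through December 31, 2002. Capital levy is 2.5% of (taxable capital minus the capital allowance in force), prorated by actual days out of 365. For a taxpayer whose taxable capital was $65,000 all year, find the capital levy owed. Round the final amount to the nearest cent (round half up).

$736.03

January 1 – April 12, 2002: 102 days, exemption $37,000 → ($65,000 − $37,000) × 2.5% × 102/365 = $195.6164
April 13 – December 31, 2002: 263 days, exemption $35,000 → ($65,000 − $35,000) × 2.5% × 263/365 = $540.4110
Total = $736.0274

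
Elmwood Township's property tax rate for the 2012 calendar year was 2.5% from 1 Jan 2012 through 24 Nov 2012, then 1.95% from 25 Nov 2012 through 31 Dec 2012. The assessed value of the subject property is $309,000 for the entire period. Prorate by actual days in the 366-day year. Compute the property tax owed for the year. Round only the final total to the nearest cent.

$7,553.19

1 Jan – 24 Nov 2012: 329 days at 2.5% → $309,000 × 2.5% × 329/366 = $6,944.0574
25 Nov – 31 Dec 2012: 37 days at 1.95% → $309,000 × 1.95% × 37/366 = $609.1352
Total = $7,553.1926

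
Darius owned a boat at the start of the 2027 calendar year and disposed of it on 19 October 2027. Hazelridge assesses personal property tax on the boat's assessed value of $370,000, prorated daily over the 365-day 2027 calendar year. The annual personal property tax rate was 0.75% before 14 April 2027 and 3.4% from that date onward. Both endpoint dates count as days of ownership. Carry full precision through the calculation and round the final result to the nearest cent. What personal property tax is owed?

$7,297.11

1 January – 13 April 2027: 103 days at 0.75% → $370,000 × 0.75% × 103/365 = $783.0822
14 April – 19 October 2027: 189 days at 3.4% → $370,000 × 3.4% × 189/365 = $6,514.0274
Total = $7,297.1096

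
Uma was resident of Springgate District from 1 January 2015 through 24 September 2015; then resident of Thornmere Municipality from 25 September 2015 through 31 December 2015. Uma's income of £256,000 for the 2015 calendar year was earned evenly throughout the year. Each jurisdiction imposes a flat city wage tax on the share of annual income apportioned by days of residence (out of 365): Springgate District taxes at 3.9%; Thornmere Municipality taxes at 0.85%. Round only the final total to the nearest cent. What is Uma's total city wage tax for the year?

Springgate District, 1 January – 24 September 2015: 267 days → £256,000 × 3.9% × 267/365 = £7,303.3644
Thornmere Municipality, 25 September – 31 December 2015: 98 days → £256,000 × 0.85% × 98/365 = £584.2411
Total = £7,887.6055

£7,887.61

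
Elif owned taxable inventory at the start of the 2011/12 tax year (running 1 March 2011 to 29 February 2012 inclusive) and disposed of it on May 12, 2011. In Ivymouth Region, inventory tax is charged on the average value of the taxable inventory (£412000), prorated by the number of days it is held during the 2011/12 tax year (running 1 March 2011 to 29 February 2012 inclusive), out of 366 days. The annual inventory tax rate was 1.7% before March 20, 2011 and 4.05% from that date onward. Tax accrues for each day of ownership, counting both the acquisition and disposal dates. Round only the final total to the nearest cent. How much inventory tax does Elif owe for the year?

March 1 – March 19, 2011: 19 days at 1.7% → £412000 × 1.7% × 19/366 = £363.5956
March 20 – May 12, 2011: 54 days at 4.05% → £412000 × 4.05% × 54/366 = £2461.8689
Total = £2825.4645

£2825.46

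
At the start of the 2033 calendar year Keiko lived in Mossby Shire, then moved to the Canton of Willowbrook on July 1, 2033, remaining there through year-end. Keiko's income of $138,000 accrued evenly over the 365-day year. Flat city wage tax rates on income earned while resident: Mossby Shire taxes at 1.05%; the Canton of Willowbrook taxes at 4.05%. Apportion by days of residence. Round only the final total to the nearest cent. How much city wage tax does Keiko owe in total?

$3,536.01

Mossby Shire, January 1 – June 30, 2033: 181 days → $138,000 × 1.05% × 181/365 = $718.5452
The Canton of Willowbrook, July 1 – December 31, 2033: 184 days → $138,000 × 4.05% × 184/365 = $2,817.4685
Total = $3,536.0137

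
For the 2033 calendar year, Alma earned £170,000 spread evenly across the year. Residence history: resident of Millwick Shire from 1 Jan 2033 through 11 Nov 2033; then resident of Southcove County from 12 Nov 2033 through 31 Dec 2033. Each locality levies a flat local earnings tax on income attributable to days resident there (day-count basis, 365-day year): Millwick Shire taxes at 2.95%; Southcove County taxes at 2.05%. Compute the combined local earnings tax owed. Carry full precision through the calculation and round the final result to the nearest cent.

£4,805.41

Millwick Shire, 1 Jan – 11 Nov 2033: 315 days → £170,000 × 2.95% × 315/365 = £4,328.0137
Southcove County, 12 Nov – 31 Dec 2033: 50 days → £170,000 × 2.05% × 50/365 = £477.3973
Total = £4,805.4110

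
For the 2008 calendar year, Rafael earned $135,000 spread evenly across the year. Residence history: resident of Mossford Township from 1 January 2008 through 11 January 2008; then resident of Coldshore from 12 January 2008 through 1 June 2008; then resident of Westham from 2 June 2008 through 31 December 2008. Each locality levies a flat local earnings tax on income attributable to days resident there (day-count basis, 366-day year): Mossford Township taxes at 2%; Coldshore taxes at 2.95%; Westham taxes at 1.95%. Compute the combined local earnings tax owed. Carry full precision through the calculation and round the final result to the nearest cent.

Mossford Township, 1 January – 11 January 2008: 11 days → $135,000 × 2% × 11/366 = $81.1475
Coldshore, 12 January – 1 June 2008: 142 days → $135,000 × 2.95% × 142/366 = $1,545.1230
Westham, 2 June – 31 December 2008: 213 days → $135,000 × 1.95% × 213/366 = $1,532.0287
Total = $3,158.2992

$3,158.30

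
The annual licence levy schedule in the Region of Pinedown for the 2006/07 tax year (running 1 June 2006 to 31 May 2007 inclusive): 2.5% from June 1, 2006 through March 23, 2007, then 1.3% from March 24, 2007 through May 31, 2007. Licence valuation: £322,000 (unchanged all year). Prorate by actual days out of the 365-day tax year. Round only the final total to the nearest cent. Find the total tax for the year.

June 1, 2006 – March 23, 2007: 296 days at 2.5% → £322,000 × 2.5% × 296/365 = £6,528.2192
March 24 – May 31, 2007: 69 days at 1.3% → £322,000 × 1.3% × 69/365 = £791.3260
Total = £7,319.5452

£7,319.55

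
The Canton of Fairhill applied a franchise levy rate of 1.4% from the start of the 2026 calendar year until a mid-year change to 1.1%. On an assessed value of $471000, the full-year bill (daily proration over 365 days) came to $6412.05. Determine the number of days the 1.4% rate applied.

Let d = days at the first rate; then 365 − d days at the second rate.
$471000 × [1.4%·d + 1.1%·(365−d)] / 365 = $6412.05
Solving gives d = 318, so the new rate took effect on 15 November 2026.

318 days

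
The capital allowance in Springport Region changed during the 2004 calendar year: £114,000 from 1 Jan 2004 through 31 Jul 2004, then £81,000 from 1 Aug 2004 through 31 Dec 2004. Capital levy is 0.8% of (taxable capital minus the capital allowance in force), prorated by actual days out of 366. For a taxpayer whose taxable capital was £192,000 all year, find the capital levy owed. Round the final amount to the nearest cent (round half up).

£734.36

1 Jan – 31 Jul 2004: 213 days, exemption £114,000 → (£192,000 − £114,000) × 0.8% × 213/366 = £363.1475
1 Aug – 31 Dec 2004: 153 days, exemption £81,000 → (£192,000 − £81,000) × 0.8% × 153/366 = £371.2131
Total = £734.3607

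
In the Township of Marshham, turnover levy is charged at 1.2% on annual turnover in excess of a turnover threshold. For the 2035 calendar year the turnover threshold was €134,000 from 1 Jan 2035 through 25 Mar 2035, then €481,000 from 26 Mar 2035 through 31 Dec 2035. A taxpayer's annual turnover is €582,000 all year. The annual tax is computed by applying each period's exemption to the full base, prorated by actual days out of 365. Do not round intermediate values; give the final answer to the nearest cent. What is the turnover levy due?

€2,170.29

1 Jan – 25 Mar 2035: 84 days, exemption €134,000 → (€582,000 − €134,000) × 1.2% × 84/365 = €1,237.2164
26 Mar – 31 Dec 2035: 281 days, exemption €481,000 → (€582,000 − €481,000) × 1.2% × 281/365 = €933.0740
Total = €2,170.2904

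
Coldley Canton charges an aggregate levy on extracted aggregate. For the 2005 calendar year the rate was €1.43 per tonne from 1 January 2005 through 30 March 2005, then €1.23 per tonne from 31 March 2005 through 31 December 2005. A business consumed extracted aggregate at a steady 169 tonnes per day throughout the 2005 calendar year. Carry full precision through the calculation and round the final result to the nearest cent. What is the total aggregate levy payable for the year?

€78,880.75

1 January – 30 March 2005: 89 days × 169 tonnes/day = 15,041 tonnes at €1.43/tonne → €21,508.63
31 March – 31 December 2005: 276 days × 169 tonnes/day = 46,644 tonnes at €1.23/tonne → €57,372.12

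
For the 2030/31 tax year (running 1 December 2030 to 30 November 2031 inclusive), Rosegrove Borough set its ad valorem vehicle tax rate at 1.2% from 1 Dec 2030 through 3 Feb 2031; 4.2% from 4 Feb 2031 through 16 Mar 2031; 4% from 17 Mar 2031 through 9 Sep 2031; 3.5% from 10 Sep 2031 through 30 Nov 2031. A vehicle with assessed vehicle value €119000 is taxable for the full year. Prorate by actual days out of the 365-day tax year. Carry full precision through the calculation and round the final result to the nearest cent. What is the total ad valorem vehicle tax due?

€4059.69

1 Dec 2030 – 3 Feb 2031: 65 days at 1.2% → €119000 × 1.2% × 65/365 = €254.3014
4 Feb – 16 Mar 2031: 41 days at 4.2% → €119000 × 4.2% × 41/365 = €561.4192
17 Mar – 9 Sep 2031: 177 days at 4% → €119000 × 4% × 177/365 = €2308.2740
10 Sep – 30 Nov 2031: 82 days at 3.5% → €119000 × 3.5% × 82/365 = €935.6986
Total = €4059.6932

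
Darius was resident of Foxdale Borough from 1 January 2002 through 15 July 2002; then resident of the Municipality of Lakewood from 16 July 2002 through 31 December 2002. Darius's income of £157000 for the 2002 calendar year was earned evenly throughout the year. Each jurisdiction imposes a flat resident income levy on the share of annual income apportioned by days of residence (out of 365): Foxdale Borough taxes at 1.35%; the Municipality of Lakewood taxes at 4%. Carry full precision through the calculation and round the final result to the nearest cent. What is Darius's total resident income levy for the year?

£4045.87

Foxdale Borough, 1 January – 15 July 2002: 196 days → £157000 × 1.35% × 196/365 = £1138.1425
The Municipality of Lakewood, 16 July – 31 December 2002: 169 days → £157000 × 4% × 169/365 = £2907.7260
Total = £4045.8685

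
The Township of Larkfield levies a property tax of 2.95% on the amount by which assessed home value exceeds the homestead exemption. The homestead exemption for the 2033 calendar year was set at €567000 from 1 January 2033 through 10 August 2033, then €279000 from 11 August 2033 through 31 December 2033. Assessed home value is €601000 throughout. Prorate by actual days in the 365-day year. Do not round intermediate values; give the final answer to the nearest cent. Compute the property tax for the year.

€4331.57

1 January – 10 August 2033: 222 days, exemption €567000 → (€601000 − €567000) × 2.95% × 222/365 = €610.0438
11 August – 31 December 2033: 143 days, exemption €279000 → (€601000 − €279000) × 2.95% × 143/365 = €3721.5260
Total = €4331.5699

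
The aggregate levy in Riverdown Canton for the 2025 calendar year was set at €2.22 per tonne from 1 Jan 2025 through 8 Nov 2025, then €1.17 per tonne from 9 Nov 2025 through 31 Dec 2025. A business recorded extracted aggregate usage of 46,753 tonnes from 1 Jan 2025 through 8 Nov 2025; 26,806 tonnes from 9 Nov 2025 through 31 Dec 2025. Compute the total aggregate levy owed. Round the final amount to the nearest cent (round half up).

1 Jan – 8 Nov 2025: 46,753 tonnes at €2.22/tonne → €103,791.66
9 Nov – 31 Dec 2025: 26,806 tonnes at €1.17/tonne → €31,363.02

€135,154.68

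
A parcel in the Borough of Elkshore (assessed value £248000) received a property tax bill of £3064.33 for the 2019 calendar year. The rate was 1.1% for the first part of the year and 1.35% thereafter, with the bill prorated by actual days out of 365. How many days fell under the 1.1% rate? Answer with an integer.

167 days

Let d = days at the first rate; then 365 − d days at the second rate.
£248000 × [1.1%·d + 1.35%·(365−d)] / 365 = £3064.33
Solving gives d = 167, so the new rate took effect on 17 June 2019.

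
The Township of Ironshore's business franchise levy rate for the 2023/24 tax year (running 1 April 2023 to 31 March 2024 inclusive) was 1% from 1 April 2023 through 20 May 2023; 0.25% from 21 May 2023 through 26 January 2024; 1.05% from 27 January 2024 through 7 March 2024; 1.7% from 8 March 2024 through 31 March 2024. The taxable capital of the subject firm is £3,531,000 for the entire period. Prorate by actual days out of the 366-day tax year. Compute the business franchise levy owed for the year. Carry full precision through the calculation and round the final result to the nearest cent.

£18,967.07

1 April – 20 May 2023: 50 days at 1% → £3,531,000 × 1% × 50/366 = £4,823.7705
21 May 2023 – 26 January 2024: 251 days at 0.25% → £3,531,000 × 0.25% × 251/366 = £6,053.8320
27 January – 7 March 2024: 41 days at 1.05% → £3,531,000 × 1.05% × 41/366 = £4,153.2664
8 March – 31 March 2024: 24 days at 1.7% → £3,531,000 × 1.7% × 24/366 = £3,936.1967
Total = £18,967.0656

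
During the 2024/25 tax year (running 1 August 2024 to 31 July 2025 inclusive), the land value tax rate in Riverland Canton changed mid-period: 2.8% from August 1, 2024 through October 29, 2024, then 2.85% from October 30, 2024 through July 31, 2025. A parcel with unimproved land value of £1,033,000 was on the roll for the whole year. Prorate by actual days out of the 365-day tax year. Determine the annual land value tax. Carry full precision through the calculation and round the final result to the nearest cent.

August 1 – October 29, 2024: 90 days at 2.8% → £1,033,000 × 2.8% × 90/365 = £7,131.9452
October 30, 2024 – July 31, 2025: 275 days at 2.85% → £1,033,000 × 2.85% × 275/365 = £22,181.1986
Total = £29,313.1438

£29,313.14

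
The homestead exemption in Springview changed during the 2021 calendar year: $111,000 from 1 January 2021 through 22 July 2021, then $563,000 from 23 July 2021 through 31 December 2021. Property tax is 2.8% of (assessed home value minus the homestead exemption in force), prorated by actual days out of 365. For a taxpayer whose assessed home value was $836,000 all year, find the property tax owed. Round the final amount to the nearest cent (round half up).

1 January – 22 July 2021: 203 days, exemption $111,000 → ($836,000 − $111,000) × 2.8% × 203/365 = $11,290.1370
23 July – 31 December 2021: 162 days, exemption $563,000 → ($836,000 − $563,000) × 2.8% × 162/365 = $3,392.6795
Total = $14,682.8164

$14,682.82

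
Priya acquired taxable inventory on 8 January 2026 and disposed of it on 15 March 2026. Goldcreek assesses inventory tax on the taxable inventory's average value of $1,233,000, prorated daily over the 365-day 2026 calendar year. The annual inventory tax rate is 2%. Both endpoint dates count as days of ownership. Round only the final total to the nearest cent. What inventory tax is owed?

$4,526.63

Days held (8 January – 15 March 2026): 67 out of 365
Tax = $1,233,000 × 2% × 67/365 = $4,526.6301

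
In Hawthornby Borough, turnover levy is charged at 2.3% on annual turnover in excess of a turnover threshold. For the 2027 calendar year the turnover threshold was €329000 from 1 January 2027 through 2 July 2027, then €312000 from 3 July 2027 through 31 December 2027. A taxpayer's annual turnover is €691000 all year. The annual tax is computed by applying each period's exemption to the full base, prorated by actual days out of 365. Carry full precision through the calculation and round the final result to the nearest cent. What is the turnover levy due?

1 January – 2 July 2027: 183 days, exemption €329000 → (€691000 − €329000) × 2.3% × 183/365 = €4174.4055
3 July – 31 December 2027: 182 days, exemption €312000 → (€691000 − €312000) × 2.3% × 182/365 = €4346.5589
Total = €8520.9644

€8520.96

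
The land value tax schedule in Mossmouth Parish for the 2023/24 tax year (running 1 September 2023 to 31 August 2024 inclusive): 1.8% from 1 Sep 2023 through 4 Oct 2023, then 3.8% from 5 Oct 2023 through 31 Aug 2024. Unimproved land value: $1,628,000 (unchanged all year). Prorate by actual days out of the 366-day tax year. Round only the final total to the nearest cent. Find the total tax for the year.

$58,839.30

1 Sep – 4 Oct 2023: 34 days at 1.8% → $1,628,000 × 1.8% × 34/366 = $2,722.2295
5 Oct 2023 – 31 Aug 2024: 332 days at 3.8% → $1,628,000 × 3.8% × 332/366 = $56,117.0710
Total = $58,839.3005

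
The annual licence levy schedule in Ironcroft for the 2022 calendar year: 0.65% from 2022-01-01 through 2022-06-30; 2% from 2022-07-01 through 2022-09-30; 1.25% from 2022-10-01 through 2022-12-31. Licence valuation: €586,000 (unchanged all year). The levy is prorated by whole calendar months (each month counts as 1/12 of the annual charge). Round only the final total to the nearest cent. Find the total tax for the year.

€6,665.75

2022-01-01 to 2022-06-30: 6 months at 0.65% → €586,000 × 0.65% × 6/12 = €1,904.5000
2022-07-01 to 2022-09-30: 3 months at 2% → €586,000 × 2% × 3/12 = €2,930.0000
2022-10-01 to 2022-12-31: 3 months at 1.25% → €586,000 × 1.25% × 3/12 = €1,831.2500
Total = €6,665.7500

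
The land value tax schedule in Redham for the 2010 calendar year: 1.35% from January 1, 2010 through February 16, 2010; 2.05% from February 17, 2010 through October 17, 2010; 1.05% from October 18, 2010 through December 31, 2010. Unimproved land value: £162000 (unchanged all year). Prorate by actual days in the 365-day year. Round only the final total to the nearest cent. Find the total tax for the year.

£2842.10

January 1 – February 16, 2010: 47 days at 1.35% → £162000 × 1.35% × 47/365 = £281.6137
February 17 – October 17, 2010: 243 days at 2.05% → £162000 × 2.05% × 243/365 = £2210.9671
October 18 – December 31, 2010: 75 days at 1.05% → £162000 × 1.05% × 75/365 = £349.5205
Total = £2842.1014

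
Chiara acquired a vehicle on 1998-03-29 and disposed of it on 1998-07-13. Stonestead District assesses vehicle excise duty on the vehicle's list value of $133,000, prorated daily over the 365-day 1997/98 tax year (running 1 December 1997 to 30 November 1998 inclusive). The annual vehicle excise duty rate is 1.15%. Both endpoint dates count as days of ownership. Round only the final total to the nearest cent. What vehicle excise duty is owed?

Days held (1998-03-29 to 1998-07-13): 107 out of 365
Tax = $133,000 × 1.15% × 107/365 = $448.3740

$448.37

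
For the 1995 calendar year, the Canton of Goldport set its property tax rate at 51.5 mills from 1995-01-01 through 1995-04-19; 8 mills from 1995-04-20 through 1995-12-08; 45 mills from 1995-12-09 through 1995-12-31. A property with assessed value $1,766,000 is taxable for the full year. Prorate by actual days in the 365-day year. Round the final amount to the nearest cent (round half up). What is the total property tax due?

1995-01-01 to 1995-04-19: 109 days at 51.5 mills → $1,766,000 × 5.15% × 109/365 = $27,160.1123
1995-04-20 to 1995-12-08: 233 days at 8 mills → $1,766,000 × 0.8% × 233/365 = $9,018.6959
1995-12-09 to 1995-12-31: 23 days at 45 mills → $1,766,000 × 4.5% × 23/365 = $5,007.6986
Total = $41,186.5068

$41,186.51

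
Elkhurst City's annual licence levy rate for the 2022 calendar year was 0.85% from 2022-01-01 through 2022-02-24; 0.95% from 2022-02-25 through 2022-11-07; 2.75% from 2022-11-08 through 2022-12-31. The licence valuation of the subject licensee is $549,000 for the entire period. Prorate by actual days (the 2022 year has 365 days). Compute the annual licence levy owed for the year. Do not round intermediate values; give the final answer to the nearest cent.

$6,594.77

2022-01-01 to 2022-02-24: 55 days at 0.85% → $549,000 × 0.85% × 55/365 = $703.1712
2022-02-25 to 2022-11-07: 256 days at 0.95% → $549,000 × 0.95% × 256/365 = $3,657.9945
2022-11-08 to 2022-12-31: 54 days at 2.75% → $549,000 × 2.75% × 54/365 = $2,233.6027
Total = $6,594.7685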